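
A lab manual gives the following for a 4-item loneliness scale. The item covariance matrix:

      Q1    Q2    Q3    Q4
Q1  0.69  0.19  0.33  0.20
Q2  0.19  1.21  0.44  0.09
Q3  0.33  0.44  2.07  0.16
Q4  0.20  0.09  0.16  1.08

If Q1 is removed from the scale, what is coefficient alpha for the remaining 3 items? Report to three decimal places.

coefficient alpha = 0.361

Remaining items: Q2, Q3, Q4 (k = 3).
Σσᵢ² = 1.21 + 2.07 + 1.08 = 4.36
σ²_T = 4.36 + 2 × 0.69 = 5.74
α (item deleted) = (3/2)·(1 − 4.36/5.74) = 0.361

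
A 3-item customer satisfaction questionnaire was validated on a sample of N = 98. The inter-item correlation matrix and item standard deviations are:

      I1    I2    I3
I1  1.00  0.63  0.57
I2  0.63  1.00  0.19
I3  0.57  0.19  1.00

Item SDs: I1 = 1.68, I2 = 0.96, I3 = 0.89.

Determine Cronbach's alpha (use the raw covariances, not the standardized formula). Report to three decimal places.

Cronbach's alpha = 0.709

Σσ²ᵢ = 1.68² + 0.96² + 0.89² = 4.5361
Covariances σ_ij = r_ij · s_i · s_j:
  σ(I1,I2) = 0.63 × 1.68 × 0.96 = 1.0161
  σ(I1,I3) = 0.57 × 1.68 × 0.89 = 0.8523
  σ(I2,I3) = 0.19 × 0.96 × 0.89 = 0.1623
σ²_T = Σσ²ᵢ + 2·Σσ_ij = 4.5361 + 2 × 2.0307 = 8.5975
α = (3/2)·(1 − 4.5361/8.5975) = 0.709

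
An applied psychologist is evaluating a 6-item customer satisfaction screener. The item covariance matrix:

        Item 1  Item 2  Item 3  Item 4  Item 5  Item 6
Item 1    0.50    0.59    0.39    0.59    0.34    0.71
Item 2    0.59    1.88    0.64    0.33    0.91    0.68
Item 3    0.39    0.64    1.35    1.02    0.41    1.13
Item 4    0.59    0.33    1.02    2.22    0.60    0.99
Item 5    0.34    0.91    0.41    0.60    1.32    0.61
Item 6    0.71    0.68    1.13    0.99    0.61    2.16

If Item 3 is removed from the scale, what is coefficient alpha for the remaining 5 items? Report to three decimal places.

α = 0.764

Remaining items: Item 1, Item 2, Item 4, Item 5, Item 6 (k = 5).
ΣVar(i) = 0.50 + 1.88 + 2.22 + 1.32 + 2.16 = 8.08
σ²_T = 8.08 + 2 × 6.35 = 20.78
α (item deleted) = (5/4)·(1 − 8.08/20.78) = 0.764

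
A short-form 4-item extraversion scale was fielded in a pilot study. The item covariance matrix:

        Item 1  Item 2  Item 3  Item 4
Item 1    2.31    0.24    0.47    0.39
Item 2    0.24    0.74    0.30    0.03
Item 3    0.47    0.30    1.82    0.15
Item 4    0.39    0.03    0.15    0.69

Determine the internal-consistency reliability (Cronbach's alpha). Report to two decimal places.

Σσ²ᵢ = 2.31 + 0.74 + 1.82 + 0.69 = 5.56
Σ_{i<j} σ_ij = 1.58
total variance = 5.56 + 2 × 1.58 = 8.72
α = (k/(k−1))·(1 − Σσ²ᵢ/total variance) = (4/3)·(1 − 5.56/8.72) = 0.48

Cronbach's alpha = 0.48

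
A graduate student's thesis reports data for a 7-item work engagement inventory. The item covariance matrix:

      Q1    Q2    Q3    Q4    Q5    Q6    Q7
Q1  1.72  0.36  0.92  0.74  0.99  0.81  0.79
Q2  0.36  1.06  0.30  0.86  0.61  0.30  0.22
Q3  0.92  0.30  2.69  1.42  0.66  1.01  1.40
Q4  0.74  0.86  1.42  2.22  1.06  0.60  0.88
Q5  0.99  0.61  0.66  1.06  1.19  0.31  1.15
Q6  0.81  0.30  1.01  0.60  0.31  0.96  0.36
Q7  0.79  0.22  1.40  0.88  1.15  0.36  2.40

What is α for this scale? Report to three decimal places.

α = 0.840

Σσᵢ² = 1.72 + 1.06 + 2.69 + 2.22 + 1.19 + 0.96 + 2.40 = 12.24
Sum of off-diagonal covariances = 15.75
Var(T) = 12.24 + 2 × 15.75 = 43.74
α = (k/(k−1))·(1 − Σσᵢ²/Var(T)) = (7/6)·(1 − 12.24/43.74) = 0.840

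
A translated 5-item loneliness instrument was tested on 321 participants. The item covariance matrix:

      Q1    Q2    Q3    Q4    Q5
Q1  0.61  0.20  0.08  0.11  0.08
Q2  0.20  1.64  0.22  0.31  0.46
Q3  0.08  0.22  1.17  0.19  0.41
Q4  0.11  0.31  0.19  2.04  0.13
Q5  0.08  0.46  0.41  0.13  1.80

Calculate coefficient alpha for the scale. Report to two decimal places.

Σσ²ᵢ = 0.61 + 1.64 + 1.17 + 2.04 + 1.80 = 7.26
Sum of the distinct covariances = 2.19
total variance = 7.26 + 2 × 2.19 = 11.64
α = (k/(k−1))·(1 − Σσ²ᵢ/total variance) = (5/4)·(1 − 7.26/11.64) = 0.47

α = 0.47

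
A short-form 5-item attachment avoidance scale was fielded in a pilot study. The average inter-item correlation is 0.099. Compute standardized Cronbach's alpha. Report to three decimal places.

Standardized α = k·r̄ / (1 + (k−1)·r̄) = 5 × 0.099 / (1 + 4 × 0.099)
  = 0.4950 / 1.3960 = 0.355

α = 0.355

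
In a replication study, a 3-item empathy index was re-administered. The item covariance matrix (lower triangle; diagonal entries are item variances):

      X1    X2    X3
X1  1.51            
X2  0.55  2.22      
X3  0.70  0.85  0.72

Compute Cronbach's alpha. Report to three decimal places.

sum of item variances = 1.51 + 2.22 + 0.72 = 4.45
Σ_{i<j} σ_ij = 2.10
total variance = 4.45 + 2 × 2.10 = 8.65
α = (k/(k−1))·(1 − sum of item variances/total variance) = (3/2)·(1 − 4.45/8.65) = 0.728

α = 0.728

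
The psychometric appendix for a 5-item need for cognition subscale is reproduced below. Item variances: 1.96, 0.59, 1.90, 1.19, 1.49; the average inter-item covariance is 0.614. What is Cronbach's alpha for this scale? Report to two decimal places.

α = 0.79

sum of item variances = 1.96 + 0.59 + 1.90 + 1.19 + 1.49 = 7.13
Sum of the 10 distinct covariances = 10 × 0.614 = 6.140
total variance = sum of item variances + 2·Σcov = 7.13 + 2 × 6.140 = 19.410
α = (5/4)·(1 − 7.13/19.410) = 0.79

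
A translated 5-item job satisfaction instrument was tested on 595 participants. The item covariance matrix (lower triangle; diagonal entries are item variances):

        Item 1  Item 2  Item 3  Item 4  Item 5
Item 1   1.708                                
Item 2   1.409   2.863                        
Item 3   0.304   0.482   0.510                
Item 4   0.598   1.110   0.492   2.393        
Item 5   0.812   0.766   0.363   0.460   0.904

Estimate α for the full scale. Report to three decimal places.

α = 0.773

Σσᵢ² = 1.708 + 2.863 + 0.510 + 2.393 + 0.904 = 8.378
Sum of off-diagonal covariances = 6.796
σ²_T = 8.378 + 2 × 6.796 = 21.970
α = (k/(k−1))·(1 − Σσᵢ²/σ²_T) = (5/4)·(1 − 8.378/21.970) = 0.773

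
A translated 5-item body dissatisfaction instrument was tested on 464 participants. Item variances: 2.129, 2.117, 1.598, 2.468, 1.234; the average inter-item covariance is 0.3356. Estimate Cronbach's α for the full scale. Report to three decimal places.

α = 0.516

ΣVar(i) = 2.129 + 2.117 + 1.598 + 2.468 + 1.234 = 9.546
Sum of the 10 distinct covariances = 10 × 0.3356 = 3.3560
σ²_T = ΣVar(i) + 2·Σcov = 9.546 + 2 × 3.3560 = 16.2580
α = (5/4)·(1 − 9.546/16.2580) = 0.516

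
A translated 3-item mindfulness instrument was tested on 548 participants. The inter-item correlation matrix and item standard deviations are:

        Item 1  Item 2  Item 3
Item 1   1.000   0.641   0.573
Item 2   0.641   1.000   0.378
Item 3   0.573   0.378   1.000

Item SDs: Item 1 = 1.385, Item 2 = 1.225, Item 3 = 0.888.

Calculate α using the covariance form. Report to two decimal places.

Σσ²ᵢ = 1.385² + 1.225² + 0.888² = 4.2074
Covariances σ_ij = r_ij · s_i · s_j:
  σ(Item 1,Item 2) = 0.641 × 1.385 × 1.225 = 1.0875
  σ(Item 1,Item 3) = 0.573 × 1.385 × 0.888 = 0.7047
  σ(Item 2,Item 3) = 0.378 × 1.225 × 0.888 = 0.4112
σ²_T = Σσ²ᵢ + 2·Σσ_ij = 4.2074 + 2 × 2.2034 = 8.6142
α = (3/2)·(1 − 4.2074/8.6142) = 0.77

α = 0.77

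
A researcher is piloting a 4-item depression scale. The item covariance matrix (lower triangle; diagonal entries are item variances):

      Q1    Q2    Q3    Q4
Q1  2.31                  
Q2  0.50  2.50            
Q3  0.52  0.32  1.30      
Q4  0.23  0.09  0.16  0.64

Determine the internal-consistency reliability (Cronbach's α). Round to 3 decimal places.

α = 0.467

sum of item variances = 2.31 + 2.50 + 1.30 + 0.64 = 6.75
Sum of off-diagonal covariances = 1.82
σ²_T = 6.75 + 2 × 1.82 = 10.39
α = (k/(k−1))·(1 − sum of item variances/σ²_T) = (4/3)·(1 − 6.75/10.39) = 0.467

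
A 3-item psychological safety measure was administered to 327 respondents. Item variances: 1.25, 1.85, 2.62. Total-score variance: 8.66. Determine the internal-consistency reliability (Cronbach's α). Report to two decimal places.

Cronbach's α = 0.51

Σσ²ᵢ = 1.25 + 1.85 + 2.62 = 5.72
α = (k/(k−1))·(1 − Σσ²ᵢ/σ²_total) = (3/2)·(1 − 5.72/8.66) = 0.51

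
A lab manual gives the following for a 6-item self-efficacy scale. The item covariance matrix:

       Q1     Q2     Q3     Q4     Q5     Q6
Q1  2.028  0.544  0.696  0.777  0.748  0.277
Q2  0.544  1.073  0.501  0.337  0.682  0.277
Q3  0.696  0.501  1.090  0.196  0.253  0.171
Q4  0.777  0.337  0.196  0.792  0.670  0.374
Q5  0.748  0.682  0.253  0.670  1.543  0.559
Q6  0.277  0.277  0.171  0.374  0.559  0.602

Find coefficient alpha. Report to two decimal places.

coefficient alpha = 0.80

sum of item variances = 2.028 + 1.073 + 1.090 + 0.792 + 1.543 + 0.602 = 7.128
Σ_{i<j} σ_ij = 7.062
total variance = 7.128 + 2 × 7.062 = 21.252
α = (k/(k−1))·(1 − sum of item variances/total variance) = (6/5)·(1 − 7.128/21.252) = 0.80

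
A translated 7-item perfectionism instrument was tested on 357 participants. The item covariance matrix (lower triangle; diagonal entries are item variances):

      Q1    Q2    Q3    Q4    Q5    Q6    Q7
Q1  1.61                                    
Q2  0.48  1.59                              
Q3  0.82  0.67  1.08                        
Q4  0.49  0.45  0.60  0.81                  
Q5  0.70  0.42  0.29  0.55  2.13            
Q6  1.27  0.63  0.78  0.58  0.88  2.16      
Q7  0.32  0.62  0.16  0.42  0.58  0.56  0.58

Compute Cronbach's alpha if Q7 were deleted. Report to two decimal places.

α = 0.81

Remaining items: Q1, Q2, Q3, Q4, Q5, Q6 (k = 6).
Σσ²ᵢ = 1.61 + 1.59 + 1.08 + 0.81 + 2.13 + 2.16 = 9.38
total variance = 9.38 + 2 × 9.61 = 28.60
α (item deleted) = (6/5)·(1 − 9.38/28.60) = 0.81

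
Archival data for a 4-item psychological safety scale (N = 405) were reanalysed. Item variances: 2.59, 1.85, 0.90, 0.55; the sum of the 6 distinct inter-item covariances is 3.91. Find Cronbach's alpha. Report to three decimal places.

ΣVar(i) = 2.59 + 1.85 + 0.90 + 0.55 = 5.89
Sum of distinct covariances = 3.91
σ²_total = ΣVar(i) + 2·Σcov = 5.89 + 2 × 3.91 = 13.71
α = (4/3)·(1 − 5.89/13.71) = 0.761

Cronbach's alpha = 0.761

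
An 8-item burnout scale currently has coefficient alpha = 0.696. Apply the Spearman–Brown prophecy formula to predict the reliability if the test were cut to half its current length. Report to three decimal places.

predicted reliability = 0.534

Length factor m = 1/2
α' = m·α / (1 − (1−m)·α)
   = 1/2 × 0.696 / (1 − (1 − 1/2) × 0.696)
   = 0.3480 / 0.6520 = 0.534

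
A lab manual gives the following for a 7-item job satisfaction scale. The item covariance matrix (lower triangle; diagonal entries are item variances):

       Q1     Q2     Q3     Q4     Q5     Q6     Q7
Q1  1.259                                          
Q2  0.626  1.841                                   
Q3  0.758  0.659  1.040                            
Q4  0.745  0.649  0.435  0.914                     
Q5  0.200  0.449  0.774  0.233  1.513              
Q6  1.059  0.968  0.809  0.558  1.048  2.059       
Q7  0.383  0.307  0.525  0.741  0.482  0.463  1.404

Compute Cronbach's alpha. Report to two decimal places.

ΣVar(i) = 1.259 + 1.841 + 1.040 + 0.914 + 1.513 + 2.059 + 1.404 = 10.030
Sum of the distinct covariances = 12.871
σ²_T = 10.030 + 2 × 12.871 = 35.772
α = (k/(k−1))·(1 − ΣVar(i)/σ²_T) = (7/6)·(1 − 10.030/35.772) = 0.84

α = 0.84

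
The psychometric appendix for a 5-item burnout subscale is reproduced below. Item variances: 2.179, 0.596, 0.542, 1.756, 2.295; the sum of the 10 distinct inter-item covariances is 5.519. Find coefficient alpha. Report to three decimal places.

α = 0.750

Σσ²ᵢ = 2.179 + 0.596 + 0.542 + 1.756 + 2.295 = 7.368
Sum of distinct covariances = 5.519
Var(T) = Σσ²ᵢ + 2·Σcov = 7.368 + 2 × 5.519 = 18.406
α = (5/4)·(1 − 7.368/18.406) = 0.750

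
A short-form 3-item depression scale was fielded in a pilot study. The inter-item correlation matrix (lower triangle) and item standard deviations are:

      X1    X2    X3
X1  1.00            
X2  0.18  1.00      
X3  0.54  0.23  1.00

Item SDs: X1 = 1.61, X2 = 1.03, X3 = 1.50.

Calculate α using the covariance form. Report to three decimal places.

α = 0.598

Σσ²ᵢ = 1.61² + 1.03² + 1.50² = 5.9030
Covariances σ_ij = r_ij · s_i · s_j:
  σ(X1,X2) = 0.18 × 1.61 × 1.03 = 0.2985
  σ(X1,X3) = 0.54 × 1.61 × 1.50 = 1.3041
  σ(X2,X3) = 0.23 × 1.03 × 1.50 = 0.3554
σ²_T = Σσ²ᵢ + 2·Σσ_ij = 5.9030 + 2 × 1.9580 = 9.8190
α = (3/2)·(1 − 5.9030/9.8190) = 0.598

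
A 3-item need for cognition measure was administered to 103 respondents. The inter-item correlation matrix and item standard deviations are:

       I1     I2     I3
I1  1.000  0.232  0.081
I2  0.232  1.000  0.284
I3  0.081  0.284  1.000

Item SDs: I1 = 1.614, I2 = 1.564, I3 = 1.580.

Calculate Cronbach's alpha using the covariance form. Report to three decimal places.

Σσ²ᵢ = 1.614² + 1.564² + 1.580² = 7.5475
Covariances σ_ij = r_ij · s_i · s_j:
  σ(I1,I2) = 0.232 × 1.614 × 1.564 = 0.5856
  σ(I1,I3) = 0.081 × 1.614 × 1.580 = 0.2066
  σ(I2,I3) = 0.284 × 1.564 × 1.580 = 0.7018
σ²_T = Σσ²ᵢ + 2·Σσ_ij = 7.5475 + 2 × 1.4940 = 10.5355
α = (3/2)·(1 − 7.5475/10.5355) = 0.425

Cronbach's alpha = 0.425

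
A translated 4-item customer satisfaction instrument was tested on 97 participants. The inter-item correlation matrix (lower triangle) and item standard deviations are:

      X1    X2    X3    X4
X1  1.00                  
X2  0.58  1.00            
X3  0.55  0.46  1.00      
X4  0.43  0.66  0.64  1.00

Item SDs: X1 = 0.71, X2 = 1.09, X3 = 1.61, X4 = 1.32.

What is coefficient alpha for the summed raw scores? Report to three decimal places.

α = 0.805

Σσ²ᵢ = 0.71² + 1.09² + 1.61² + 1.32² = 6.0267
Covariances σ_ij = r_ij · s_i · s_j:
  σ(X1,X2) = 0.58 × 0.71 × 1.09 = 0.4489
  σ(X1,X3) = 0.55 × 0.71 × 1.61 = 0.6287
  σ(X1,X4) = 0.43 × 0.71 × 1.32 = 0.4030
  σ(X2,X3) = 0.46 × 1.09 × 1.61 = 0.8073
  σ(X2,X4) = 0.66 × 1.09 × 1.32 = 0.9496
  σ(X3,X4) = 0.64 × 1.61 × 1.32 = 1.3601
σ²_T = Σσ²ᵢ + 2·Σσ_ij = 6.0267 + 2 × 4.5976 = 15.2219
α = (4/3)·(1 − 6.0267/15.2219) = 0.805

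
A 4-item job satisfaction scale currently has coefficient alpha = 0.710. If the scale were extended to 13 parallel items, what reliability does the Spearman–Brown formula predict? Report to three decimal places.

predicted reliability = 0.888

Length factor m = 13/4 = 3.2500
α' = m·α / (1 + (m−1)·α)
   = 13/4 × 0.710 / (1 + (13/4 − 1) × 0.710)
   = 2.3075 / 2.5975 = 0.888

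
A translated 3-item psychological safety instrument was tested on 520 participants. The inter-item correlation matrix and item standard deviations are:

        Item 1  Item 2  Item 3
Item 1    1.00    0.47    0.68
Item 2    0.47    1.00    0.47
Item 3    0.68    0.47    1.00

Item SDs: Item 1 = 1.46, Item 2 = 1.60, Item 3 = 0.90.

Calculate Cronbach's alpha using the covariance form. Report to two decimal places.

Cronbach's alpha = 0.74

Σσ²ᵢ = 1.46² + 1.60² + 0.90² = 5.5016
Covariances σ_ij = r_ij · s_i · s_j:
  σ(Item 1,Item 2) = 0.47 × 1.46 × 1.60 = 1.0979
  σ(Item 1,Item 3) = 0.68 × 1.46 × 0.90 = 0.8935
  σ(Item 2,Item 3) = 0.47 × 1.60 × 0.90 = 0.6768
σ²_T = Σσ²ᵢ + 2·Σσ_ij = 5.5016 + 2 × 2.6682 = 10.8380
α = (3/2)·(1 − 5.5016/10.8380) = 0.74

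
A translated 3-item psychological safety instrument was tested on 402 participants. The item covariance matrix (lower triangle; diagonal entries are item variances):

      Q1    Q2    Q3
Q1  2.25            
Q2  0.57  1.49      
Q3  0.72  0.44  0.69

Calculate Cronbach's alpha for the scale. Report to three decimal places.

Σσᵢ² = 2.25 + 1.49 + 0.69 = 4.43
Sum of the distinct covariances = 1.73
total variance = 4.43 + 2 × 1.73 = 7.89
α = (k/(k−1))·(1 − Σσᵢ²/total variance) = (3/2)·(1 − 4.43/7.89) = 0.658

Cronbach's alpha = 0.658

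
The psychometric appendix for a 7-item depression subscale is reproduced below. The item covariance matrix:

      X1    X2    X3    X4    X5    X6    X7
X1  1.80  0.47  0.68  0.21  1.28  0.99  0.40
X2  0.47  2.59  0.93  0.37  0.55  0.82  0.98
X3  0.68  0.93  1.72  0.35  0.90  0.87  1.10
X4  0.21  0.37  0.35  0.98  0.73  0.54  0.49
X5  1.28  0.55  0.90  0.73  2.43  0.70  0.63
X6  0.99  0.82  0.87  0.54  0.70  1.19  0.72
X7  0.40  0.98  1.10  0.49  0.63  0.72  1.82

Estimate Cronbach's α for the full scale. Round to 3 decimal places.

Cronbach's α = 0.818

ΣVar(i) = 1.80 + 2.59 + 1.72 + 0.98 + 2.43 + 1.19 + 1.82 = 12.53
Sum of the distinct covariances = 14.71
Var(T) = 12.53 + 2 × 14.71 = 41.95
α = (k/(k−1))·(1 − ΣVar(i)/Var(T)) = (7/6)·(1 − 12.53/41.95) = 0.818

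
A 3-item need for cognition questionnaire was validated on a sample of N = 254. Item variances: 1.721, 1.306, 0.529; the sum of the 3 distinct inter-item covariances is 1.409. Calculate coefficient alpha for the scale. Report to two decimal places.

ΣVar(i) = 1.721 + 1.306 + 0.529 = 3.556
Sum of distinct covariances = 1.409
σ²_T = ΣVar(i) + 2·Σcov = 3.556 + 2 × 1.409 = 6.374
α = (3/2)·(1 − 3.556/6.374) = 0.66

α = 0.66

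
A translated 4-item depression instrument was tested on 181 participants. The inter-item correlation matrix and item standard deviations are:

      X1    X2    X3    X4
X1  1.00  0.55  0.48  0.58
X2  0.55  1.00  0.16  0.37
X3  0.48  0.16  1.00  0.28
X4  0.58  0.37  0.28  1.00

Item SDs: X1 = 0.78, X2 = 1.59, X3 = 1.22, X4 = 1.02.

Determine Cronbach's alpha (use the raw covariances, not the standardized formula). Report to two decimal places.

α = 0.67

Σσ²ᵢ = 0.78² + 1.59² + 1.22² + 1.02² = 5.6653
Covariances σ_ij = r_ij · s_i · s_j:
  σ(X1,X2) = 0.55 × 0.78 × 1.59 = 0.6821
  σ(X1,X3) = 0.48 × 0.78 × 1.22 = 0.4568
  σ(X1,X4) = 0.58 × 0.78 × 1.02 = 0.4614
  σ(X2,X3) = 0.16 × 1.59 × 1.22 = 0.3104
  σ(X2,X4) = 0.37 × 1.59 × 1.02 = 0.6001
  σ(X3,X4) = 0.28 × 1.22 × 1.02 = 0.3484
σ²_T = Σσ²ᵢ + 2·Σσ_ij = 5.6653 + 2 × 2.8592 = 11.3837
α = (4/3)·(1 − 5.6653/11.3837) = 0.67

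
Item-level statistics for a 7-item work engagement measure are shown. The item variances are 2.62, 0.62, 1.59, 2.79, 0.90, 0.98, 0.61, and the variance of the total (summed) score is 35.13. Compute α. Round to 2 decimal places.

α = 0.83

ΣVar(i) = 2.62 + 0.62 + 1.59 + 2.79 + 0.90 + 0.98 + 0.61 = 10.11
α = (k/(k−1))·(1 − ΣVar(i)/σ²_total) = (7/6)·(1 − 10.11/35.13) = 0.83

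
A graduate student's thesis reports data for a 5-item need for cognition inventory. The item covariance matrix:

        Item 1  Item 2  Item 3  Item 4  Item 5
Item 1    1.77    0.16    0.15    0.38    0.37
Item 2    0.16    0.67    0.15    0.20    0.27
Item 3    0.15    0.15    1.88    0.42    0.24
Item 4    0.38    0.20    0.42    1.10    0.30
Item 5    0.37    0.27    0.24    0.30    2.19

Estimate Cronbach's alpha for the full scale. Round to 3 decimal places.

Σσ²ᵢ = 1.77 + 0.67 + 1.88 + 1.10 + 2.19 = 7.61
Sum of off-diagonal covariances = 2.64
σ²_T = 7.61 + 2 × 2.64 = 12.89
α = (k/(k−1))·(1 − Σσ²ᵢ/σ²_T) = (5/4)·(1 − 7.61/12.89) = 0.512

α = 0.512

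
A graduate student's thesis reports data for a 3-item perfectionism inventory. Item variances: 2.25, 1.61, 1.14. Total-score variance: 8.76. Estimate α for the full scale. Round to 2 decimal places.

α = 0.64

ΣVar(i) = 2.25 + 1.61 + 1.14 = 5.00
α = (k/(k−1))·(1 − ΣVar(i)/σ²_T) = (3/2)·(1 − 5.00/8.76) = 0.64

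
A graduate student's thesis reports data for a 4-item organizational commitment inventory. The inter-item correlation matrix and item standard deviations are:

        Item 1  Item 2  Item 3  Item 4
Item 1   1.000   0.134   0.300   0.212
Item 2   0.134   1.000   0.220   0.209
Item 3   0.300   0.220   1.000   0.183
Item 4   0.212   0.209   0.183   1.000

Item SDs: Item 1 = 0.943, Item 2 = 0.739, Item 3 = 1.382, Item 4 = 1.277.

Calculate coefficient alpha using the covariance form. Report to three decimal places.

Σσ²ᵢ = 0.943² + 0.739² + 1.382² + 1.277² = 4.9760
Covariances σ_ij = r_ij · s_i · s_j:
  σ(Item 1,Item 2) = 0.134 × 0.943 × 0.739 = 0.0934
  σ(Item 1,Item 3) = 0.300 × 0.943 × 1.382 = 0.3910
  σ(Item 1,Item 4) = 0.212 × 0.943 × 1.277 = 0.2553
  σ(Item 2,Item 3) = 0.220 × 0.739 × 1.382 = 0.2247
  σ(Item 2,Item 4) = 0.209 × 0.739 × 1.277 = 0.1972
  σ(Item 3,Item 4) = 0.183 × 1.382 × 1.277 = 0.3230
σ²_T = Σσ²ᵢ + 2·Σσ_ij = 4.9760 + 2 × 1.4846 = 7.9452
α = (4/3)·(1 − 4.9760/7.9452) = 0.498

coefficient alpha = 0.498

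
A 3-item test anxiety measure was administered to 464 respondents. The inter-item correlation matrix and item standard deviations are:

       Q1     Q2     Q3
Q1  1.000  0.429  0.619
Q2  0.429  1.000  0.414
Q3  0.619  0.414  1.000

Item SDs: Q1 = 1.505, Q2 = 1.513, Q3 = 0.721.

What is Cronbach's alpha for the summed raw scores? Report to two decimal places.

Σσ²ᵢ = 1.505² + 1.513² + 0.721² = 5.0740
Covariances σ_ij = r_ij · s_i · s_j:
  σ(Q1,Q2) = 0.429 × 1.505 × 1.513 = 0.9769
  σ(Q1,Q3) = 0.619 × 1.505 × 0.721 = 0.6717
  σ(Q2,Q3) = 0.414 × 1.513 × 0.721 = 0.4516
σ²_T = Σσ²ᵢ + 2·Σσ_ij = 5.0740 + 2 × 2.1002 = 9.2744
α = (3/2)·(1 − 5.0740/9.2744) = 0.68

α = 0.68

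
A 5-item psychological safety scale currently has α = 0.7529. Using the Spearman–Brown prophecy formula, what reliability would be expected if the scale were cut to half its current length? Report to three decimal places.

predicted reliability = 0.604

Length factor m = 1/2
α' = m·α / (1 − (1−m)·α)
   = 1/2 × 0.7529 / (1 − (1 − 1/2) × 0.7529)
   = 0.3765 / 0.6236 = 0.604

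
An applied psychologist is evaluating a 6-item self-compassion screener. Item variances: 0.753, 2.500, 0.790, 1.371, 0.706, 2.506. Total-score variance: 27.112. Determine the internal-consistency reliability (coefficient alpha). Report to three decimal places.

ΣVar(i) = 0.753 + 2.500 + 0.790 + 1.371 + 0.706 + 2.506 = 8.626
α = (k/(k−1))·(1 − ΣVar(i)/σ²_T) = (6/5)·(1 − 8.626/27.112) = 0.818

α = 0.818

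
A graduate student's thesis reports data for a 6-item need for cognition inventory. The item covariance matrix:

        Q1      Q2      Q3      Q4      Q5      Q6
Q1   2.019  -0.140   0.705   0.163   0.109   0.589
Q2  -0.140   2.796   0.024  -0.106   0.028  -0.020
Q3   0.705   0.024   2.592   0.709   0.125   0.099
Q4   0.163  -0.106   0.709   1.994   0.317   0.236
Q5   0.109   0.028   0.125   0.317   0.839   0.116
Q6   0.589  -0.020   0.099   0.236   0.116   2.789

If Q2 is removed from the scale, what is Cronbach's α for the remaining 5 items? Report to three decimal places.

Remaining items: Q1, Q3, Q4, Q5, Q6 (k = 5).
sum of item variances = 2.019 + 2.592 + 1.994 + 0.839 + 2.789 = 10.233
σ²_T = 10.233 + 2 × 3.168 = 16.569
α (item deleted) = (5/4)·(1 − 10.233/16.569) = 0.478

Cronbach's α = 0.478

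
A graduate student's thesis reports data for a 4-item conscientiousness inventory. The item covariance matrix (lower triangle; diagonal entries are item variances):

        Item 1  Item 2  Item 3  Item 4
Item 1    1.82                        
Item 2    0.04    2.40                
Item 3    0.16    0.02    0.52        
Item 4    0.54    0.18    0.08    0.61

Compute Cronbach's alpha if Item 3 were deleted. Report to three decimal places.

Remaining items: Item 1, Item 2, Item 4 (k = 3).
sum of item variances = 1.82 + 2.40 + 0.61 = 4.83
σ²_total = 4.83 + 2 × 0.76 = 6.35
α (item deleted) = (3/2)·(1 − 4.83/6.35) = 0.359

α = 0.359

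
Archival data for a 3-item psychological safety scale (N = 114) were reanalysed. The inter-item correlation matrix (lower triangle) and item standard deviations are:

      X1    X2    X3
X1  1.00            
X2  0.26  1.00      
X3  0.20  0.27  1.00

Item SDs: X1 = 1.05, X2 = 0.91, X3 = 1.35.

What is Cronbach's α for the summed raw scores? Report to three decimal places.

Cronbach's α = 0.473

Σσ²ᵢ = 1.05² + 0.91² + 1.35² = 3.7531
Covariances σ_ij = r_ij · s_i · s_j:
  σ(X1,X2) = 0.26 × 1.05 × 0.91 = 0.2484
  σ(X1,X3) = 0.20 × 1.05 × 1.35 = 0.2835
  σ(X2,X3) = 0.27 × 0.91 × 1.35 = 0.3317
σ²_T = Σσ²ᵢ + 2·Σσ_ij = 3.7531 + 2 × 0.8636 = 5.4803
α = (3/2)·(1 − 3.7531/5.4803) = 0.473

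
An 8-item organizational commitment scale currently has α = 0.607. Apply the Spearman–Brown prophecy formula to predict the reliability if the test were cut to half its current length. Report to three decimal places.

predicted reliability = 0.436

Length factor m = 1/2
α' = m·α / (1 − (1−m)·α)
   = 1/2 × 0.607 / (1 − (1 − 1/2) × 0.607)
   = 0.3035 / 0.6965 = 0.436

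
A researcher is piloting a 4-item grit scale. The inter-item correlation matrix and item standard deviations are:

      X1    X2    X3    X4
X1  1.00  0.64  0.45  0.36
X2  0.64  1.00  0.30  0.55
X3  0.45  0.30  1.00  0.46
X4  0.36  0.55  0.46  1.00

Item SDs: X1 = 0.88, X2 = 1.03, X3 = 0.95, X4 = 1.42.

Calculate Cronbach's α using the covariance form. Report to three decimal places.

Cronbach's α = 0.757

Σσ²ᵢ = 0.88² + 1.03² + 0.95² + 1.42² = 4.7542
Covariances σ_ij = r_ij · s_i · s_j:
  σ(X1,X2) = 0.64 × 0.88 × 1.03 = 0.5801
  σ(X1,X3) = 0.45 × 0.88 × 0.95 = 0.3762
  σ(X1,X4) = 0.36 × 0.88 × 1.42 = 0.4499
  σ(X2,X3) = 0.30 × 1.03 × 0.95 = 0.2935
  σ(X2,X4) = 0.55 × 1.03 × 1.42 = 0.8044
  σ(X3,X4) = 0.46 × 0.95 × 1.42 = 0.6205
σ²_T = Σσ²ᵢ + 2·Σσ_ij = 4.7542 + 2 × 3.1246 = 11.0034
α = (4/3)·(1 − 4.7542/11.0034) = 0.757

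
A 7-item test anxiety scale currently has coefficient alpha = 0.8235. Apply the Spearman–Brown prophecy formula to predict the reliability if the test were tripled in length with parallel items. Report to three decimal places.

Length factor m = 3
α' = m·α / (1 + (m−1)·α)
   = 3 × 0.8235 / (1 + (3 − 1) × 0.8235)
   = 2.4705 / 2.6470 = 0.933

predicted reliability = 0.933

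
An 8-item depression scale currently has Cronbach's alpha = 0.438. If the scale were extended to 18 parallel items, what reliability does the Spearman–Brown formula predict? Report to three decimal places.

Length factor m = 18/8 = 2.2500
α' = m·α / (1 + (m−1)·α)
   = 18/8 × 0.438 / (1 + (18/8 − 1) × 0.438)
   = 0.9855 / 1.5475 = 0.637

predicted reliability = 0.637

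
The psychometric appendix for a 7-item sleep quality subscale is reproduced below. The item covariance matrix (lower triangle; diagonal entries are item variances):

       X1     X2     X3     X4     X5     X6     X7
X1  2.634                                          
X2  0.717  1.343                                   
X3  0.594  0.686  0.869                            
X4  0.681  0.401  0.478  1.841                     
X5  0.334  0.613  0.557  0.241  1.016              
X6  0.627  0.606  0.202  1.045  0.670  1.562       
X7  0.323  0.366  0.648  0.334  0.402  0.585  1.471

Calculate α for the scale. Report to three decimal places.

Σσᵢ² = 2.634 + 1.343 + 0.869 + 1.841 + 1.016 + 1.562 + 1.471 = 10.736
Sum of the distinct covariances = 11.110
total variance = 10.736 + 2 × 11.110 = 32.956
α = (k/(k−1))·(1 − Σσᵢ²/total variance) = (7/6)·(1 − 10.736/32.956) = 0.787

α = 0.787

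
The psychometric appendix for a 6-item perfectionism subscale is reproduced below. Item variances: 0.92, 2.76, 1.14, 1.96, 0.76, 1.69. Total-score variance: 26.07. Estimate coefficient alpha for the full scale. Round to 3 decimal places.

coefficient alpha = 0.775

Σσ²ᵢ = 0.92 + 2.76 + 1.14 + 1.96 + 0.76 + 1.69 = 9.23
α = (k/(k−1))·(1 − Σσ²ᵢ/σ²_total) = (6/5)·(1 − 9.23/26.07) = 0.775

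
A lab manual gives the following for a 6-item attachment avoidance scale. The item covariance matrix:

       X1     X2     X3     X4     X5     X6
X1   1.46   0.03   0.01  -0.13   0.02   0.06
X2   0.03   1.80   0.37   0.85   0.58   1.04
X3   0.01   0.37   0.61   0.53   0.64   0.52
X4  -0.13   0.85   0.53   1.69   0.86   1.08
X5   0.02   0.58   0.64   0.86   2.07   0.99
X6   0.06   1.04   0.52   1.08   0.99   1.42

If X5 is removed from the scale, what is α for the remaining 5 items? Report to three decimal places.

α = 0.694

Remaining items: X1, X2, X3, X4, X6 (k = 5).
sum of item variances = 1.46 + 1.80 + 0.61 + 1.69 + 1.42 = 6.98
σ²_T = 6.98 + 2 × 4.36 = 15.70
α (item deleted) = (5/4)·(1 − 6.98/15.70) = 0.694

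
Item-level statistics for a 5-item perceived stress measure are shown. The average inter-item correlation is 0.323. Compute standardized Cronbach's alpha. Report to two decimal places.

standardized Cronbach's alpha = 0.70

Standardized α = k·r̄ / (1 + (k−1)·r̄) = 5 × 0.323 / (1 + 4 × 0.323)
  = 1.6150 / 2.2920 = 0.70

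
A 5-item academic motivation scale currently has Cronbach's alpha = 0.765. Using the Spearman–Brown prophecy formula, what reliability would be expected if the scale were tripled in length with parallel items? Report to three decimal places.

predicted reliability = 0.907

Length factor m = 3
α' = m·α / (1 + (m−1)·α)
   = 3 × 0.765 / (1 + (3 − 1) × 0.765)
   = 2.2950 / 2.5300 = 0.907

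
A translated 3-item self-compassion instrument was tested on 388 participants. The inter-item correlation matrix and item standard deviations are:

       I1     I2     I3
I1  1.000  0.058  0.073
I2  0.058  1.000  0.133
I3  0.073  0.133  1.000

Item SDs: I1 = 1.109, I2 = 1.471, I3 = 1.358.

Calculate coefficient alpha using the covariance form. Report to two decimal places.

Σσ²ᵢ = 1.109² + 1.471² + 1.358² = 5.2379
Covariances σ_ij = r_ij · s_i · s_j:
  σ(I1,I2) = 0.058 × 1.109 × 1.471 = 0.0946
  σ(I1,I3) = 0.073 × 1.109 × 1.358 = 0.1099
  σ(I2,I3) = 0.133 × 1.471 × 1.358 = 0.2657
σ²_T = Σσ²ᵢ + 2·Σσ_ij = 5.2379 + 2 × 0.4702 = 6.1783
α = (3/2)·(1 − 5.2379/6.1783) = 0.23

α = 0.23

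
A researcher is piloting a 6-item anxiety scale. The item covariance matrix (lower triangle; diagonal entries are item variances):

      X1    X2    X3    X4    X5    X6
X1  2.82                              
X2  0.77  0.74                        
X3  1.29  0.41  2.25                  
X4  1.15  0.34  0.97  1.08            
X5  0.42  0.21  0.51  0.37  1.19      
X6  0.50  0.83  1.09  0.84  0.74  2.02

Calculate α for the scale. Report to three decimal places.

α = 0.809

Σσᵢ² = 2.82 + 0.74 + 2.25 + 1.08 + 1.19 + 2.02 = 10.10
Sum of the distinct covariances = 10.44
σ²_T = 10.10 + 2 × 10.44 = 30.98
α = (k/(k−1))·(1 − Σσᵢ²/σ²_T) = (6/5)·(1 − 10.10/30.98) = 0.809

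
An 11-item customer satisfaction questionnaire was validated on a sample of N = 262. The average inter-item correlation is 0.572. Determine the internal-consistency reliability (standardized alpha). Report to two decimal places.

standardized alpha = 0.94

Standardized α = k·r̄ / (1 + (k−1)·r̄) = 11 × 0.572 / (1 + 10 × 0.572)
  = 6.2920 / 6.7200 = 0.94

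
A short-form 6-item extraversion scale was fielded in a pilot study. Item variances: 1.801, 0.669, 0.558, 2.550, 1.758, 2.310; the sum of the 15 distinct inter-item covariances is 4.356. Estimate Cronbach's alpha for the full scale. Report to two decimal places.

sum of item variances = 1.801 + 0.669 + 0.558 + 2.550 + 1.758 + 2.310 = 9.646
Sum of distinct covariances = 4.356
Var(T) = sum of item variances + 2·Σcov = 9.646 + 2 × 4.356 = 18.358
α = (6/5)·(1 − 9.646/18.358) = 0.57

Cronbach's alpha = 0.57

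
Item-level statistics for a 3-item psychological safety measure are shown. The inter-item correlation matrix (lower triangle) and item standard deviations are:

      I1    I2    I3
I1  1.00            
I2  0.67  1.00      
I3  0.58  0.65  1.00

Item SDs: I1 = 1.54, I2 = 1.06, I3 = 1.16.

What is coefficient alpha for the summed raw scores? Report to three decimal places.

Σσ²ᵢ = 1.54² + 1.06² + 1.16² = 4.8408
Covariances σ_ij = r_ij · s_i · s_j:
  σ(I1,I2) = 0.67 × 1.54 × 1.06 = 1.0937
  σ(I1,I3) = 0.58 × 1.54 × 1.16 = 1.0361
  σ(I2,I3) = 0.65 × 1.06 × 1.16 = 0.7992
σ²_T = Σσ²ᵢ + 2·Σσ_ij = 4.8408 + 2 × 2.9290 = 10.6988
α = (3/2)·(1 − 4.8408/10.6988) = 0.821

α = 0.821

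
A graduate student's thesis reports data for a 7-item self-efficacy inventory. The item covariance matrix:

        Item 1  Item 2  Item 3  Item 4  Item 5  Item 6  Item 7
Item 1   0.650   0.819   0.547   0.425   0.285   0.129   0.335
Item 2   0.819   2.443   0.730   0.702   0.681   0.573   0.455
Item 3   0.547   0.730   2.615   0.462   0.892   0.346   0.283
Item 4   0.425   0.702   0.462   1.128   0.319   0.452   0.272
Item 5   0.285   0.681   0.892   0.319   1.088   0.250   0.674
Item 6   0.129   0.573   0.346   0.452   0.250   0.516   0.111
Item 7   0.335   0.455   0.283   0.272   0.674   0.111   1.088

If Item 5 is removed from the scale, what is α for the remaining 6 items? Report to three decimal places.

Remaining items: Item 1, Item 2, Item 3, Item 4, Item 6, Item 7 (k = 6).
Σσ²ᵢ = 0.650 + 2.443 + 2.615 + 1.128 + 0.516 + 1.088 = 8.440
σ²_T = 8.440 + 2 × 6.641 = 21.722
α (item deleted) = (6/5)·(1 − 8.440/21.722) = 0.734

α = 0.734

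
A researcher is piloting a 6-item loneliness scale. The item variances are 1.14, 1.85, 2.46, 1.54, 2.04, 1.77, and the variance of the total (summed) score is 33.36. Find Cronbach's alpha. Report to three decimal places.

α = 0.812

Σσᵢ² = 1.14 + 1.85 + 2.46 + 1.54 + 2.04 + 1.77 = 10.80
α = (k/(k−1))·(1 − Σσᵢ²/σ²_total) = (6/5)·(1 − 10.80/33.36) = 0.812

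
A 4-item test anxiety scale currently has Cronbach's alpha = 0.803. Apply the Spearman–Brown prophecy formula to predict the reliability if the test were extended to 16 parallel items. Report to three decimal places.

predicted reliability = 0.942

Length factor m = 16/4 = 4.0000
α' = m·α / (1 + (m−1)·α)
   = 16/4 × 0.803 / (1 + (16/4 − 1) × 0.803)
   = 3.2120 / 3.4090 = 0.942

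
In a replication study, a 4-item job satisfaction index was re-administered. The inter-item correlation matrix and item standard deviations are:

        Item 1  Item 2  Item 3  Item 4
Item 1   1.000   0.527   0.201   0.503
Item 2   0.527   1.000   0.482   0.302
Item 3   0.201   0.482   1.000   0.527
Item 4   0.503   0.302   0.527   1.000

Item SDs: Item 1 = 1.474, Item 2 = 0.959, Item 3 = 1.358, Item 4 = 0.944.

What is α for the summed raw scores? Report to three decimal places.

Σσ²ᵢ = 1.474² + 0.959² + 1.358² + 0.944² = 5.8277
Covariances σ_ij = r_ij · s_i · s_j:
  σ(Item 1,Item 2) = 0.527 × 1.474 × 0.959 = 0.7449
  σ(Item 1,Item 3) = 0.201 × 1.474 × 1.358 = 0.4023
  σ(Item 1,Item 4) = 0.503 × 1.474 × 0.944 = 0.6999
  σ(Item 2,Item 3) = 0.482 × 0.959 × 1.358 = 0.6277
  σ(Item 2,Item 4) = 0.302 × 0.959 × 0.944 = 0.2734
  σ(Item 3,Item 4) = 0.527 × 1.358 × 0.944 = 0.6756
σ²_T = Σσ²ᵢ + 2·Σσ_ij = 5.8277 + 2 × 3.4238 = 12.6753
α = (4/3)·(1 − 5.8277/12.6753) = 0.720

α = 0.720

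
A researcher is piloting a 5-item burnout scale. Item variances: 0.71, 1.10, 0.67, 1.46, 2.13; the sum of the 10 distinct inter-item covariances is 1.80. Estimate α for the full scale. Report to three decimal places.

sum of item variances = 0.71 + 1.10 + 0.67 + 1.46 + 2.13 = 6.07
Sum of distinct covariances = 1.80
σ²_T = sum of item variances + 2·Σcov = 6.07 + 2 × 1.80 = 9.67
α = (5/4)·(1 − 6.07/9.67) = 0.465

α = 0.465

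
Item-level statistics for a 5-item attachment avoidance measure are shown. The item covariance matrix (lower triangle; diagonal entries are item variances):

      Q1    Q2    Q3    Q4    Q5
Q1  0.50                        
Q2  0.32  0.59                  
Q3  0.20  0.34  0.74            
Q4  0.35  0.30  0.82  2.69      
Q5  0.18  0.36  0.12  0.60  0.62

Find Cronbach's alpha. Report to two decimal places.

Cronbach's alpha = 0.73

Σσ²ᵢ = 0.50 + 0.59 + 0.74 + 2.69 + 0.62 = 5.14
Sum of off-diagonal covariances = 3.59
σ²_T = 5.14 + 2 × 3.59 = 12.32
α = (k/(k−1))·(1 − Σσ²ᵢ/σ²_T) = (5/4)·(1 − 5.14/12.32) = 0.73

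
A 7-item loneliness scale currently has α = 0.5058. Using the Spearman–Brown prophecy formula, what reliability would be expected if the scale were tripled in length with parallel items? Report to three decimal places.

predicted reliability = 0.754

Length factor m = 3
α' = m·α / (1 + (m−1)·α)
   = 3 × 0.5058 / (1 + (3 − 1) × 0.5058)
   = 1.5174 / 2.0116 = 0.754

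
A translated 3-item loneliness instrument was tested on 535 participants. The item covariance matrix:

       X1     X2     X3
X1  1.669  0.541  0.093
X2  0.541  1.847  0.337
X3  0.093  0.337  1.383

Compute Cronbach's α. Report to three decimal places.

ΣVar(i) = 1.669 + 1.847 + 1.383 = 4.899
Sum of the distinct covariances = 0.971
total variance = 4.899 + 2 × 0.971 = 6.841
α = (k/(k−1))·(1 − ΣVar(i)/total variance) = (3/2)·(1 − 4.899/6.841) = 0.426

Cronbach's α = 0.426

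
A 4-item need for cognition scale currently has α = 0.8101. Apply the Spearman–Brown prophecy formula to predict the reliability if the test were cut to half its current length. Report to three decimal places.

Length factor m = 1/2
α' = m·α / (1 − (1−m)·α)
   = 1/2 × 0.8101 / (1 − (1 − 1/2) × 0.8101)
   = 0.4051 / 0.5949 = 0.681

predicted reliability = 0.681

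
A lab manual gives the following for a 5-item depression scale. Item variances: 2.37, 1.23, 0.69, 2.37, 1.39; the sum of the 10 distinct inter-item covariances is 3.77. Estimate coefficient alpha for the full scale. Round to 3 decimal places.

α = 0.605

ΣVar(i) = 2.37 + 1.23 + 0.69 + 2.37 + 1.39 = 8.05
Sum of distinct covariances = 3.77
σ²_T = ΣVar(i) + 2·Σcov = 8.05 + 2 × 3.77 = 15.59
α = (5/4)·(1 − 8.05/15.59) = 0.605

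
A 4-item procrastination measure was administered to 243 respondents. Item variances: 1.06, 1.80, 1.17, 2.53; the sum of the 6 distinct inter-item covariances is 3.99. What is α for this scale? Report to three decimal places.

α = 0.732

Σσ²ᵢ = 1.06 + 1.80 + 1.17 + 2.53 = 6.56
Sum of distinct covariances = 3.99
total variance = Σσ²ᵢ + 2·Σcov = 6.56 + 2 × 3.99 = 14.54
α = (4/3)·(1 − 6.56/14.54) = 0.732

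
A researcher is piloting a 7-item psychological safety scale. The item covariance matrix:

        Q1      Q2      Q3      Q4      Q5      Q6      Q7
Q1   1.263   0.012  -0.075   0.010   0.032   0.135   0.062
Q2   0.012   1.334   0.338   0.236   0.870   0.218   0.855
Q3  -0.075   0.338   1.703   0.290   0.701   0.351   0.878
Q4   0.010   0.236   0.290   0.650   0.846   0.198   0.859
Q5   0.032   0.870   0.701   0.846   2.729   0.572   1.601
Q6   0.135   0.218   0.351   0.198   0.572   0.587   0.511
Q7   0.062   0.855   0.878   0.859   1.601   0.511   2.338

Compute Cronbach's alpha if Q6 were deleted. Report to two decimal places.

Remaining items: Q1, Q2, Q3, Q4, Q5, Q7 (k = 6).
Σσᵢ² = 1.263 + 1.334 + 1.703 + 0.650 + 2.729 + 2.338 = 10.017
σ²_total = 10.017 + 2 × 7.515 = 25.047
α (item deleted) = (6/5)·(1 − 10.017/25.047) = 0.72

Cronbach's alpha = 0.72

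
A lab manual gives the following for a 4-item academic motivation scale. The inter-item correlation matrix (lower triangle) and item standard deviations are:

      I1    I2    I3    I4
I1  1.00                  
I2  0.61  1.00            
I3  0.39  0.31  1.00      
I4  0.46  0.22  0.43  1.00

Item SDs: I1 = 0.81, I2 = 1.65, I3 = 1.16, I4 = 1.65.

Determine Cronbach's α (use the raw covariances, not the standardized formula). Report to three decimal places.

Σσ²ᵢ = 0.81² + 1.65² + 1.16² + 1.65² = 7.4467
Covariances σ_ij = r_ij · s_i · s_j:
  σ(I1,I2) = 0.61 × 0.81 × 1.65 = 0.8153
  σ(I1,I3) = 0.39 × 0.81 × 1.16 = 0.3664
  σ(I1,I4) = 0.46 × 0.81 × 1.65 = 0.6148
  σ(I2,I3) = 0.31 × 1.65 × 1.16 = 0.5933
  σ(I2,I4) = 0.22 × 1.65 × 1.65 = 0.5989
  σ(I3,I4) = 0.43 × 1.16 × 1.65 = 0.8230
σ²_T = Σσ²ᵢ + 2·Σσ_ij = 7.4467 + 2 × 3.8117 = 15.0701
α = (4/3)·(1 − 7.4467/15.0701) = 0.674

Cronbach's α = 0.674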